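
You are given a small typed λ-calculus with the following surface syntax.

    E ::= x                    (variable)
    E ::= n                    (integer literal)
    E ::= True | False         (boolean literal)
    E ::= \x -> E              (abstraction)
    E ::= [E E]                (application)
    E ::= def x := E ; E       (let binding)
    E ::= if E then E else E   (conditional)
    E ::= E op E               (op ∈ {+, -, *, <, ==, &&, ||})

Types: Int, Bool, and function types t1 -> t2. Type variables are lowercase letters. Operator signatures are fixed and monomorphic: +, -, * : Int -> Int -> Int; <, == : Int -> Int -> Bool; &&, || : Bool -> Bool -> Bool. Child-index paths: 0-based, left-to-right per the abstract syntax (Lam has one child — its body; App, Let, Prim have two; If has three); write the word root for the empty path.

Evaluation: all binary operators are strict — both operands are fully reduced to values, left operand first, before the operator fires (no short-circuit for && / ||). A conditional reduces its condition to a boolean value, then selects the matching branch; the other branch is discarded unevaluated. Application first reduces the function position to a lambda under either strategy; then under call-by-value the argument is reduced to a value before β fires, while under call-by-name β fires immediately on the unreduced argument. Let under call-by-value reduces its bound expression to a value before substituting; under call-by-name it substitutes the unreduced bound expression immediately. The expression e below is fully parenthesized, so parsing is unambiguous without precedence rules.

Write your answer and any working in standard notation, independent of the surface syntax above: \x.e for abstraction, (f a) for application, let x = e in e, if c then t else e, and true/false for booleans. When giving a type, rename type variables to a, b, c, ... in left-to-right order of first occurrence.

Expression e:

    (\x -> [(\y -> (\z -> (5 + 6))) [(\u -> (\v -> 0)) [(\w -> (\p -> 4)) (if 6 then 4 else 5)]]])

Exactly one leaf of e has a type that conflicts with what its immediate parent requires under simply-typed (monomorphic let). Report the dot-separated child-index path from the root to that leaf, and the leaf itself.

Trace:
  unify Int ~ Int
  unify Int ~ Int
\z._ : c -> Int
\y._ : b -> c -> Int
\v._ : e -> Int
\u._ : d -> e -> Int
\p._ : g -> Int
\w._ : f -> g -> Int
  unify Int ~ Bool
  FAIL: mismatch Int ~ Bool

Answer: 0.1.1.1.0 : 6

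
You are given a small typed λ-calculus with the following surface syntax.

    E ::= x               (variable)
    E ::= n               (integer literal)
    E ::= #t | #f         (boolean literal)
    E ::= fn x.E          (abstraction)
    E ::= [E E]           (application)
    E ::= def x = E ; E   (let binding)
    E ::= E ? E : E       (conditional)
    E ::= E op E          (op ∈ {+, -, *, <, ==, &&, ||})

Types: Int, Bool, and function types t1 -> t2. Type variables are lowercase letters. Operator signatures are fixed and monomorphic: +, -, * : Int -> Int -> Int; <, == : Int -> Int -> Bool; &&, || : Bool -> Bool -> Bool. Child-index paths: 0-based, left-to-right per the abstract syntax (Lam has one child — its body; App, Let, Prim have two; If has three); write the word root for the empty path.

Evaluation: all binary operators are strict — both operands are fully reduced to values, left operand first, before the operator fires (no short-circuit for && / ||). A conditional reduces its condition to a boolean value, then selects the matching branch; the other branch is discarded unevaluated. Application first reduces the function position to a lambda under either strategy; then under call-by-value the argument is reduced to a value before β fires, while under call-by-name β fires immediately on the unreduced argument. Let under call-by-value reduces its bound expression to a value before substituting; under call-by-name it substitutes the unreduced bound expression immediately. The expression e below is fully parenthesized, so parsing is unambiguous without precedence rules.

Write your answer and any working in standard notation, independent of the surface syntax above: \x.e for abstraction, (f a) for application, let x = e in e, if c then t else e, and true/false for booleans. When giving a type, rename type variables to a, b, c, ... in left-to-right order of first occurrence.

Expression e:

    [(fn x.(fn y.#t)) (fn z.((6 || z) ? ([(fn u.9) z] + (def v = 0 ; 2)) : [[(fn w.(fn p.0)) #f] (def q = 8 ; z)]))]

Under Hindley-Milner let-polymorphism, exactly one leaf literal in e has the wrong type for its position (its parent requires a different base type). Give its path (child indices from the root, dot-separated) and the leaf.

Derivation:
\y._ : b -> Bool
\x._ : a -> b -> Bool
  unify Int ~ Bool
  FAIL: mismatch Int ~ Bool

Answer: 1.0.0.0 : 6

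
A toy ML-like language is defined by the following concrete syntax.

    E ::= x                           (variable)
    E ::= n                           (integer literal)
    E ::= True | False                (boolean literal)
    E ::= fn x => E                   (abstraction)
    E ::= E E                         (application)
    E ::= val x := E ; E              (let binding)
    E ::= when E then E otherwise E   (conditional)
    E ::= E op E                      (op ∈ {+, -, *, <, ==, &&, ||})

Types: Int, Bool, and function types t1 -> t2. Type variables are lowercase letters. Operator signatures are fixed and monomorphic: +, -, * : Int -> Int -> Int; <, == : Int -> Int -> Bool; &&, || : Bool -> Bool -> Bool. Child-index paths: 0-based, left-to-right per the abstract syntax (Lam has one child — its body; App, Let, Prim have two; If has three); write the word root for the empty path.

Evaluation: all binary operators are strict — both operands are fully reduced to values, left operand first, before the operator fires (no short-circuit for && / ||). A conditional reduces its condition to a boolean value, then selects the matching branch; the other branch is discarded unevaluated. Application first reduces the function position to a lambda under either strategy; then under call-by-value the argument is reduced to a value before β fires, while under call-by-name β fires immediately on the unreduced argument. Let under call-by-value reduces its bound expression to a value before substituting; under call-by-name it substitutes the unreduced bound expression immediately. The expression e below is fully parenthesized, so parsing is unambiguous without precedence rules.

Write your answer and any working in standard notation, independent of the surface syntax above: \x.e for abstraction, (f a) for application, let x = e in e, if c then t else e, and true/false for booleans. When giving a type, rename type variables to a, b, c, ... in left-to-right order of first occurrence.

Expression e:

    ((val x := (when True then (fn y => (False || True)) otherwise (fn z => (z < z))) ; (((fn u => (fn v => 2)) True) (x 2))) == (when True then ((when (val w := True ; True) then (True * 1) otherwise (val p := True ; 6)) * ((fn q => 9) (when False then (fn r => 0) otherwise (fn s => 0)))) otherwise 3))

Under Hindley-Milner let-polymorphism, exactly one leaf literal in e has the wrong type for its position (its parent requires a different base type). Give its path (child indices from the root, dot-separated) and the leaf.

Answer: 1.1.0.1.0 : true

Trace:
  unify Bool ~ Bool
  unify Bool ~ Bool
  unify Bool ~ Bool
\y._ : a -> Bool
z : b
  unify b ~ Int
z : Int
  unify Int ~ Int
\z._ : Int -> Bool
  unify a -> Bool ~ Int -> Bool
  unify a ~ Int
  unify Bool ~ Bool
let x : Int -> Bool
\v._ : d -> Int
\u._ : c -> d -> Int
  unify c -> d -> Int ~ Bool -> e
  unify c ~ Bool
  unify d -> Int ~ e
_ _ : d -> Int
x : Int -> Bool
  unify Int -> Bool ~ Int -> f
  unify Int ~ Int
  unify Bool ~ f
_ _ : Bool
  unify d -> Int ~ Bool -> g
  unify d ~ Bool
  unify Int ~ g
_ _ : Int
  unify Int ~ Int
  unify Bool ~ Bool
let w : Bool
  unify Bool ~ Bool
  unify Bool ~ Int
  FAIL: mismatch Bool ~ Int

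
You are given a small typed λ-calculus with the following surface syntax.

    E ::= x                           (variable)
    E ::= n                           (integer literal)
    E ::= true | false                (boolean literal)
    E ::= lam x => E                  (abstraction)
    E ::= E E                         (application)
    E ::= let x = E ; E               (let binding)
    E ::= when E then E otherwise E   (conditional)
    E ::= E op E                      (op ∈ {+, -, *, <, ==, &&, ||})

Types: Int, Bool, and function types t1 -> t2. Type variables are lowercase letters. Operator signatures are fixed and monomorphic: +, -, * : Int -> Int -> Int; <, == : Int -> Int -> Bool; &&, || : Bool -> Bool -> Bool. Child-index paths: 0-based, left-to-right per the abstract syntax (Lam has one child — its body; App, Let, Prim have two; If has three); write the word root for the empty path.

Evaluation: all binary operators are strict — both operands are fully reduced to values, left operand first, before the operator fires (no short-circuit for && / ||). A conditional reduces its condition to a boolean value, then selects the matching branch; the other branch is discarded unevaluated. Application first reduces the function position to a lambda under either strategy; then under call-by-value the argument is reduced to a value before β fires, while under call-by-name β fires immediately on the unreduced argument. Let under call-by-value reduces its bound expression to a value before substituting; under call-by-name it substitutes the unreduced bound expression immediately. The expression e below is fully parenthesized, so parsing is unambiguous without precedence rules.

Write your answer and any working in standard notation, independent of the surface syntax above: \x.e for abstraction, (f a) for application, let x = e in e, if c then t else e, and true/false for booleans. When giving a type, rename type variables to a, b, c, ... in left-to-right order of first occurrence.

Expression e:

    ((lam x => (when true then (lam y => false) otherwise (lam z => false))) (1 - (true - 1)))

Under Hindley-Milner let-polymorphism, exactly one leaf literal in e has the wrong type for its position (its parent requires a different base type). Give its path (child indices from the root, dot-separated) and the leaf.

Derivation:
  unify Bool ~ Bool
\y._ : b -> Bool
\z._ : c -> Bool
  unify b -> Bool ~ c -> Bool
  unify b ~ c
  unify Bool ~ Bool
\x._ : a -> c -> Bool
  unify Int ~ Int
  unify Bool ~ Int
  FAIL: mismatch Bool ~ Int

Answer: 1.1.0 : true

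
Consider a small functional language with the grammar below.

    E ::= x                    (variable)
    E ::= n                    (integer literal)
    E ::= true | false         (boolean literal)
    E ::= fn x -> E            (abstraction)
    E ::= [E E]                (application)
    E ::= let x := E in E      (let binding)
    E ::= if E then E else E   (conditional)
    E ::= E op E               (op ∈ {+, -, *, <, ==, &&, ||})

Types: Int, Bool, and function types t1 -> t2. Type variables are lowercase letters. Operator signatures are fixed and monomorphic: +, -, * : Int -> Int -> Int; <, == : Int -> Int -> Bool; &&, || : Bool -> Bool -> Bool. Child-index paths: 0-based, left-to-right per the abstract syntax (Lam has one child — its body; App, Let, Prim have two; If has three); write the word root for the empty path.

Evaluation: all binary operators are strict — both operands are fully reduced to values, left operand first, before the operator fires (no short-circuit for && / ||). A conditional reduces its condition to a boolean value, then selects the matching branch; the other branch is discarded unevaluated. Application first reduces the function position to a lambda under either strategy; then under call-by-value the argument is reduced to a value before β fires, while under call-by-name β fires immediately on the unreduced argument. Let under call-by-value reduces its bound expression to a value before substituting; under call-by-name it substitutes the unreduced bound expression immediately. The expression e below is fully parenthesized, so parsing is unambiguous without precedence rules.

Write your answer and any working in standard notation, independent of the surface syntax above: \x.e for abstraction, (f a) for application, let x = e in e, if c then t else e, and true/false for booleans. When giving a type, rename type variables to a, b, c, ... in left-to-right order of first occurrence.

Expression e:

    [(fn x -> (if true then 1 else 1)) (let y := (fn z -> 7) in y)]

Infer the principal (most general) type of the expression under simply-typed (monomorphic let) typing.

Derivation:
  unify Bool ~ Bool
  unify Int ~ Int
\x._ : a -> Int
\z._ : b -> Int
let y : b -> Int
y : b -> Int
  unify a -> Int ~ (b -> Int) -> c
  unify a ~ b -> Int
  unify Int ~ c
_ _ : Int

Answer: Int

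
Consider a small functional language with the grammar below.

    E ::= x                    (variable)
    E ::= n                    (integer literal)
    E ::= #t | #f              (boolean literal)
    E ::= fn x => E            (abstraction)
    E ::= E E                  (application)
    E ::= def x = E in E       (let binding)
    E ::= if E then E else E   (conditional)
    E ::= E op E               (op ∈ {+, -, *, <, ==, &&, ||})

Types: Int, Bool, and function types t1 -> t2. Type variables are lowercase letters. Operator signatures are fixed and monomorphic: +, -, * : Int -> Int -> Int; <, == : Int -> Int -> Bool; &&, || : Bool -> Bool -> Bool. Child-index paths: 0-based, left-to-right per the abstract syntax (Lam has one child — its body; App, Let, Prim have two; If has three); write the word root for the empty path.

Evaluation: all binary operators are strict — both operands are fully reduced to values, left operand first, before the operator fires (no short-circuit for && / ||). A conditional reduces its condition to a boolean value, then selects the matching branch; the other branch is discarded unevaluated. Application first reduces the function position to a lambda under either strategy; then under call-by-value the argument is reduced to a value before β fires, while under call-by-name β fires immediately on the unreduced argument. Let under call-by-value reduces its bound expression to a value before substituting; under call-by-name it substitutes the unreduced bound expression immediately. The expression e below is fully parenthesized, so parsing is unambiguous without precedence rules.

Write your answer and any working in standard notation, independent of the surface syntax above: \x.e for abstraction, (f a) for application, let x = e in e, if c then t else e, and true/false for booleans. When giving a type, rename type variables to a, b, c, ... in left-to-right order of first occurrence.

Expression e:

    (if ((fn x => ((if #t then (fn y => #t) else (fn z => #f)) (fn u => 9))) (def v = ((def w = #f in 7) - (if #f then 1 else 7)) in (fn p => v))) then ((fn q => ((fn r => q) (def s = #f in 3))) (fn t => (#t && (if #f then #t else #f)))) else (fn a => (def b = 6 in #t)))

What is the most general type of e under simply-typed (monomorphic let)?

Working:
  unify Bool ~ Bool
\y._ : b -> Bool
\z._ : c -> Bool
  unify b -> Bool ~ c -> Bool
  unify b ~ c
  unify Bool ~ Bool
\u._ : d -> Int
  unify c -> Bool ~ (d -> Int) -> e
  unify c ~ d -> Int
  unify Bool ~ e
_ _ : Bool
\x._ : a -> Bool
let w : Bool
  unify Int ~ Int
  unify Bool ~ Bool
  unify Int ~ Int
  unify Int ~ Int
let v : Int
v : Int
\p._ : f -> Int
  unify a -> Bool ~ (f -> Int) -> g
  unify a ~ f -> Int
  unify Bool ~ g
_ _ : Bool
  unify Bool ~ Bool
q : h
\r._ : i -> h
let s : Bool
  unify i -> h ~ Int -> j
  unify i ~ Int
  unify h ~ j
_ _ : j
\q._ : j -> j
  unify Bool ~ Bool
  unify Bool ~ Bool
  unify Bool ~ Bool
  unify Bool ~ Bool
\t._ : k -> Bool
  unify j -> j ~ (k -> Bool) -> l
  unify j ~ k -> Bool
  unify k -> Bool ~ l
_ _ : k -> Bool
let b : Int
\a._ : m -> Bool
  unify k -> Bool ~ m -> Bool
  unify k ~ m
  unify Bool ~ Bool

Answer: a -> Bool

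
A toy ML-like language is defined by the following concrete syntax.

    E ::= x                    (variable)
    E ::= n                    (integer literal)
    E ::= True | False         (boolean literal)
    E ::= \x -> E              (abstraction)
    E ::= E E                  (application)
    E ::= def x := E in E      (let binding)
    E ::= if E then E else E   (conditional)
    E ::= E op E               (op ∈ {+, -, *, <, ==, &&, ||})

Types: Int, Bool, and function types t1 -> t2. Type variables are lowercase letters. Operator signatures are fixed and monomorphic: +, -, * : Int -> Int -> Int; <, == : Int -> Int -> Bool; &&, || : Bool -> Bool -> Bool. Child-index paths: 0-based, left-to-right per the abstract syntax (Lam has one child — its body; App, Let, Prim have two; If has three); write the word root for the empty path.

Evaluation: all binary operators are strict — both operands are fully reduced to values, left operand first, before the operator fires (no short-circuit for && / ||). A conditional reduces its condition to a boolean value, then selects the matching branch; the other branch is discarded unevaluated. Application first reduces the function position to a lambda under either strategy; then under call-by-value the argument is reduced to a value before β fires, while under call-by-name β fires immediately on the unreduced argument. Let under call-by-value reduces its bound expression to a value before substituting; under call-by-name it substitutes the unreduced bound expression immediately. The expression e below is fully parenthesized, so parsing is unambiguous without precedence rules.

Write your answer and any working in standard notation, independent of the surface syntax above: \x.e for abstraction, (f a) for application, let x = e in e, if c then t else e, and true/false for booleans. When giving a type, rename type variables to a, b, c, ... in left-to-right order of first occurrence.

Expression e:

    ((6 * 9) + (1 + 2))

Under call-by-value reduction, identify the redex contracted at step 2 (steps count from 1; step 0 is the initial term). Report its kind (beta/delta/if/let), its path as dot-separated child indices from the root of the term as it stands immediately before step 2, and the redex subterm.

Answer: delta at 1 : (1 + 2)

Working:
step 0: ((6 * 9) + (1 + 2))
step 1: [delta@0] (54 + (1 + 2))
step 2: [delta@1] (54 + 3)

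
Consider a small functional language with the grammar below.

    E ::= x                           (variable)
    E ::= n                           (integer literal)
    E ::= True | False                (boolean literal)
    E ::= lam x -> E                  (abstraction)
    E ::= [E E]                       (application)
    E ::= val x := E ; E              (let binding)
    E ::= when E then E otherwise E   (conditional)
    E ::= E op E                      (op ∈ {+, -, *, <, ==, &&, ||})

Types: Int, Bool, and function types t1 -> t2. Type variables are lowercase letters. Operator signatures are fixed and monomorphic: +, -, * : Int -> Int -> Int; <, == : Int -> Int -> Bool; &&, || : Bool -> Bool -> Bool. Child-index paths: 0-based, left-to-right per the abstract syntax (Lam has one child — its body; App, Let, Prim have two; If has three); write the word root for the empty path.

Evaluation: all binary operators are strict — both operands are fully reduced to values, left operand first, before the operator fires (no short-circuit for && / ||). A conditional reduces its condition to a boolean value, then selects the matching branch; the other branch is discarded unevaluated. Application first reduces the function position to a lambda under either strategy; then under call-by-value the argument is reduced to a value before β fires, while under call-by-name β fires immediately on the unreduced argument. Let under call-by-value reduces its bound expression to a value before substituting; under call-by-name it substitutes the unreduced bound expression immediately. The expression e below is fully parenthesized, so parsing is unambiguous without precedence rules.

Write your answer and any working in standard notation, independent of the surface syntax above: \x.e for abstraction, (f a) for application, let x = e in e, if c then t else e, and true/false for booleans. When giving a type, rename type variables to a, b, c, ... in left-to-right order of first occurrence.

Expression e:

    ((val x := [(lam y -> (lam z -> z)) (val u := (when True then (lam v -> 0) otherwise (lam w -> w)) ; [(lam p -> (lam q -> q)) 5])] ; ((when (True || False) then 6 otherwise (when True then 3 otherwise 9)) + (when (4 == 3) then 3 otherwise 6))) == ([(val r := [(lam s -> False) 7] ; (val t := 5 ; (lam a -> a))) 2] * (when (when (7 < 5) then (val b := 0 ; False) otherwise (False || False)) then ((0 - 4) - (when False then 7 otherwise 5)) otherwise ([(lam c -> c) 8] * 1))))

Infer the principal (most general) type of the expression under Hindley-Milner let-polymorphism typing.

Answer: Bool

Trace:
z : b
\z._ : b -> b
\y._ : a -> b -> b
  unify Bool ~ Bool
\v._ : c -> Int
w : d
\w._ : d -> d
  unify c -> Int ~ d -> d
  unify c ~ d
  unify Int ~ d
let u : Int -> Int
q : f
\q._ : f -> f
\p._ : e -> f -> f
  unify e -> f -> f ~ Int -> g
  unify e ~ Int
  unify f -> f ~ g
_ _ : f -> f
  unify a -> b -> b ~ (f -> f) -> h
  unify a ~ f -> f
  unify b -> b ~ h
_ _ : b -> b
let x : forall. b -> b
  unify Bool ~ Bool
  unify Bool ~ Bool
  unify Bool ~ Bool
  unify Bool ~ Bool
  unify Int ~ Int
  unify Int ~ Int
  unify Int ~ Int
  unify Int ~ Int
  unify Int ~ Int
  unify Bool ~ Bool
  unify Int ~ Int
  unify Int ~ Int
  unify Int ~ Int
\s._ : i -> Bool
  unify i -> Bool ~ Int -> j
  unify i ~ Int
  unify Bool ~ j
_ _ : Bool
let r : Bool
let t : Int
a : k
\a._ : k -> k
  unify k -> k ~ Int -> l
  unify k ~ Int
  unify Int ~ l
_ _ : Int
  unify Int ~ Int
  unify Int ~ Int
  unify Int ~ Int
  unify Bool ~ Bool
let b : Int
  unify Bool ~ Bool
  unify Bool ~ Bool
  unify Bool ~ Bool
  unify Bool ~ Bool
  unify Int ~ Int
  unify Int ~ Int
  unify Int ~ Int
  unify Bool ~ Bool
  unify Int ~ Int
  unify Int ~ Int
c : m
\c._ : m -> m
  unify m -> m ~ Int -> n
  unify m ~ Int
  unify Int ~ n
_ _ : Int
  unify Int ~ Int
  unify Int ~ Int
  unify Int ~ Int
  unify Int ~ Int
  unify Int ~ Int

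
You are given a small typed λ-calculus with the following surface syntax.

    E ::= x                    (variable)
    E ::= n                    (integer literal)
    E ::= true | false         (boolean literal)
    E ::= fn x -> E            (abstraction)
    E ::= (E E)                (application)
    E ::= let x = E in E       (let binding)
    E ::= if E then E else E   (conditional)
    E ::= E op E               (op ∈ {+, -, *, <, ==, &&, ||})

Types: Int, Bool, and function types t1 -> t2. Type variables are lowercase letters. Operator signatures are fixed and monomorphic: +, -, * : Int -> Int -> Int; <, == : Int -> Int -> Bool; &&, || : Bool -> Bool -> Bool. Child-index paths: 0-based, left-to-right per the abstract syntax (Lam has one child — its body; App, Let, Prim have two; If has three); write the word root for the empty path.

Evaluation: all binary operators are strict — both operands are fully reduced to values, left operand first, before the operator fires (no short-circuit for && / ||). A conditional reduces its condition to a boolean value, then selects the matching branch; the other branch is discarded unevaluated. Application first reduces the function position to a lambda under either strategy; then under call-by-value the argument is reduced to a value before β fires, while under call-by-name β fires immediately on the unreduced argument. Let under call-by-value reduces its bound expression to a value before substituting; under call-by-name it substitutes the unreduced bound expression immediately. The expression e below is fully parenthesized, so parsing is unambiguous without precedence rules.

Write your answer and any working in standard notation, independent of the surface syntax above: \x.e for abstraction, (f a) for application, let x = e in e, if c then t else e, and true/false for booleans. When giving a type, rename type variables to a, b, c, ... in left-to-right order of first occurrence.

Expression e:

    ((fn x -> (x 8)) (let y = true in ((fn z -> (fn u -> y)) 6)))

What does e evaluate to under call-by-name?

Trace:
step 0: ((\x.(x 8)) (let y = true in ((\z.(\u.y)) 6)))
step 1: [beta@root] ((let y = true in ((\z.(\u.y)) 6)) 8)
step 2: [let@0] (((\z.(\u.true)) 6) 8)
step 3: [beta@0] ((\u.true) 8)
step 4: [beta@root] true

Answer: true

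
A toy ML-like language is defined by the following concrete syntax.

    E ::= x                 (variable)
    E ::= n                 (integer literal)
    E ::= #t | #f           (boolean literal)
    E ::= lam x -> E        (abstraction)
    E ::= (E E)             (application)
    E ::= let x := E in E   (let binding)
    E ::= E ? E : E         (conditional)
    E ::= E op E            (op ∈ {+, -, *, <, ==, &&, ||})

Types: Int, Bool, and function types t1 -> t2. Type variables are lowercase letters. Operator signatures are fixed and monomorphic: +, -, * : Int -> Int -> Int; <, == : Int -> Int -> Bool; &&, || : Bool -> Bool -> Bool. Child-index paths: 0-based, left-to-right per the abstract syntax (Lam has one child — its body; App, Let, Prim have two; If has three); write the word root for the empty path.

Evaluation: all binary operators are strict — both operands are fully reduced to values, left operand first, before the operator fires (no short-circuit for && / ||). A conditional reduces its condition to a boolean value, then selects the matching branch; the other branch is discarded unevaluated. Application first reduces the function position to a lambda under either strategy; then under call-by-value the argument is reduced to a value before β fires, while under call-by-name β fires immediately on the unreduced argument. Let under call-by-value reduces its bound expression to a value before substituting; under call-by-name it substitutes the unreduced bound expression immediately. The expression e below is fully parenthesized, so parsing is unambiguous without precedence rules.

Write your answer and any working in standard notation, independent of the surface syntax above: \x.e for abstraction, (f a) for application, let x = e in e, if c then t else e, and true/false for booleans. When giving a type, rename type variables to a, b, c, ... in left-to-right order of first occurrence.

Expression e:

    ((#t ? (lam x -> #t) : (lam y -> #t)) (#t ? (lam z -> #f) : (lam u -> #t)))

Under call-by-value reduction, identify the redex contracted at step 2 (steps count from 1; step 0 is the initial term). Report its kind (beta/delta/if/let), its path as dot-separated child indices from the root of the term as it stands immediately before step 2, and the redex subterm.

Trace:
step 0: ((if true then (\x.true) else (\y.true)) (if true then (\z.false) else (\u.true)))
step 1: [if@0] ((\x.true) (if true then (\z.false) else (\u.true)))
step 2: [if@1] ((\x.true) (\z.false))

Answer: if at 1 : (if true then (\z.false) else (\u.true))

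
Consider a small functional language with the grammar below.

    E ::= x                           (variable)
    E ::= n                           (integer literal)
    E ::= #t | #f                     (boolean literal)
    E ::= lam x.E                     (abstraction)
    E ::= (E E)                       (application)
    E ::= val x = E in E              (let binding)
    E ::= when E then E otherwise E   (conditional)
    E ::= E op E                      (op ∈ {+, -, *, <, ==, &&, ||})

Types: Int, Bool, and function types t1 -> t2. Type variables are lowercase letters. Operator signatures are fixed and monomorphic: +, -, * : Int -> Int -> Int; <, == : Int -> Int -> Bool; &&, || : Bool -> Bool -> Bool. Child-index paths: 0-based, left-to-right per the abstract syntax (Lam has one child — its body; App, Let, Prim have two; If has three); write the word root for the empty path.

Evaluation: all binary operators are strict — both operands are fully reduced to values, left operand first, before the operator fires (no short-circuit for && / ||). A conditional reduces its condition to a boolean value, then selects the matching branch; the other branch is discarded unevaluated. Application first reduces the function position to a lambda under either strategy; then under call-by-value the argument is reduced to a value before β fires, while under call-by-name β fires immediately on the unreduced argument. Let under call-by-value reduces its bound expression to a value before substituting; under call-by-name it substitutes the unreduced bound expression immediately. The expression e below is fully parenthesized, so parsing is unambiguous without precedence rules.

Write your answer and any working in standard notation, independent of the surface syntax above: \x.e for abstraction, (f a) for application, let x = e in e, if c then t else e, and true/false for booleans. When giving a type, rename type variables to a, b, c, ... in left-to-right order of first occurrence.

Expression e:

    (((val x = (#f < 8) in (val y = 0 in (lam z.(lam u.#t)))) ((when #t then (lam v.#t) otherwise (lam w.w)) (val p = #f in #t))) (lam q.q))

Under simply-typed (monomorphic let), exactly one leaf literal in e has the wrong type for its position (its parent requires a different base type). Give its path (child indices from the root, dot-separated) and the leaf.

Answer: 0.0.0.0 : false

Derivation:
  unify Bool ~ Int
  FAIL: mismatch Bool ~ Int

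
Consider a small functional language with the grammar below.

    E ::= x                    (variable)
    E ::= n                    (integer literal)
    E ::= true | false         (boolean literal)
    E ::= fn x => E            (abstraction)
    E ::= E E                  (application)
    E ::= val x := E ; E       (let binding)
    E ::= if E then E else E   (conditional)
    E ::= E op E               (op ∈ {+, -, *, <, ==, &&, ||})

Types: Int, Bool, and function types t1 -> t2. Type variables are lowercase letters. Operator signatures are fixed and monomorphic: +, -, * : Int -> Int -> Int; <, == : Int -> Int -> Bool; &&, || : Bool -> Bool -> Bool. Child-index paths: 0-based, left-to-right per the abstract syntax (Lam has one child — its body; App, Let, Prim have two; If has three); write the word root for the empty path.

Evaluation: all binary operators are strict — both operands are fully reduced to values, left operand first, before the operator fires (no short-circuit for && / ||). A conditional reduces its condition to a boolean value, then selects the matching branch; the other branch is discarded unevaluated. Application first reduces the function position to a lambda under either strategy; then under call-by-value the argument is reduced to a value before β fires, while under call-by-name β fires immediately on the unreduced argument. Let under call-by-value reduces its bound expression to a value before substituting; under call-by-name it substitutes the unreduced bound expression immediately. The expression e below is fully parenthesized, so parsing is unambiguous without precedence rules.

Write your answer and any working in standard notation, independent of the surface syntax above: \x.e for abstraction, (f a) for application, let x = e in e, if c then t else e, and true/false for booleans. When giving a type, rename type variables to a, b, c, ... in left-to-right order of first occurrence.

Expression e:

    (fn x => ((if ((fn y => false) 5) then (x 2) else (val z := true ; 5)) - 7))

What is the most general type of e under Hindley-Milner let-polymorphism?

Derivation:
\y._ : b -> Bool
  unify b -> Bool ~ Int -> c
  unify b ~ Int
  unify Bool ~ c
_ _ : Bool
  unify Bool ~ Bool
x : a
  unify a ~ Int -> d
_ _ : d
let z : Bool
  unify d ~ Int
  unify Int ~ Int
  unify Int ~ Int
\x._ : (Int -> Int) -> Int

Answer: (Int -> Int) -> Int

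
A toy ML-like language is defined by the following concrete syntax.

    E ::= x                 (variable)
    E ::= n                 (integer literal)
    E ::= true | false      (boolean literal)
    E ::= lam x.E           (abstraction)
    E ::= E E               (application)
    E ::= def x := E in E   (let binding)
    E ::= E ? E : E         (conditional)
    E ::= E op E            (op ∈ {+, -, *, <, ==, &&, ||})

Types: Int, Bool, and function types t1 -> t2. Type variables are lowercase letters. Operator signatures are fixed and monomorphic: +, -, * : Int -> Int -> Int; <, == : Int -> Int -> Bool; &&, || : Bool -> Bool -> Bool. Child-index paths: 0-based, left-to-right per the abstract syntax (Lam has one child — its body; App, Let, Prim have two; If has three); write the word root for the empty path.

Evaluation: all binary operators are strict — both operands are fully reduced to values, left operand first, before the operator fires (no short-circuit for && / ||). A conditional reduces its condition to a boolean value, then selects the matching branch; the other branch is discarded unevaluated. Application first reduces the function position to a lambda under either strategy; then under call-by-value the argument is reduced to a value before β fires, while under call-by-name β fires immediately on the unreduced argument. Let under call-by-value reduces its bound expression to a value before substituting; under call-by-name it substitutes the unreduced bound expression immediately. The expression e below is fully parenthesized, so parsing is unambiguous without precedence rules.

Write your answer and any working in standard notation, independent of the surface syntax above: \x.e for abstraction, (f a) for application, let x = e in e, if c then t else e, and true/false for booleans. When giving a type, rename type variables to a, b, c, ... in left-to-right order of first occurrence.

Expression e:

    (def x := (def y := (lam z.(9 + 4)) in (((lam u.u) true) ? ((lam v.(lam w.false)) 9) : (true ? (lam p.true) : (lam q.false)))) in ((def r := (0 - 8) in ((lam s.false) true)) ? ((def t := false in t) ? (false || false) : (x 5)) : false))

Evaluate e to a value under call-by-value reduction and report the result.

Answer: false

Trace:
step 0: (let x = (let y = (\z.(9 + 4)) in (if ((\u.u) true) then ((\v.(\w.false)) 9) else (if true then (\p.true) else (\q.false)))) in (if (let r = (0 - 8) in ((\s.false) true)) then (if (let t = false in t) then (false || false) else (x 5)) else false))
step 1: [let@0] (let x = (if ((\u.u) true) then ((\v.(\w.false)) 9) else (if true then (\p.true) else (\q.false))) in (if (let r = (0 - 8) in ((\s.false) true)) then (if (let t = false in t) then (false || false) else (x 5)) else false))
step 2: [beta@0.0] (let x = (if true then ((\v.(\w.false)) 9) else (if true then (\p.true) else (\q.false))) in (if (let r = (0 - 8) in ((\s.false) true)) then (if (let t = false in t) then (false || false) else (x 5)) else false))
step 3: [if@0] (let x = ((\v.(\w.false)) 9) in (if (let r = (0 - 8) in ((\s.false) true)) then (if (let t = false in t) then (false || false) else (x 5)) else false))
step 4: [beta@0] (let x = (\w.false) in (if (let r = (0 - 8) in ((\s.false) true)) then (if (let t = false in t) then (false || false) else (x 5)) else false))
step 5: [let@root] (if (let r = (0 - 8) in ((\s.false) true)) then (if (let t = false in t) then (false || false) else ((\w.false) 5)) else false)
step 6: [delta@0.0] (if (let r = -8 in ((\s.false) true)) then (if (let t = false in t) then (false || false) else ((\w.false) 5)) else false)
step 7: [let@0] (if ((\s.false) true) then (if (let t = false in t) then (false || false) else ((\w.false) 5)) else false)
step 8: [beta@0] (if false then (if (let t = false in t) then (false || false) else ((\w.false) 5)) else false)
step 9: [if@root] false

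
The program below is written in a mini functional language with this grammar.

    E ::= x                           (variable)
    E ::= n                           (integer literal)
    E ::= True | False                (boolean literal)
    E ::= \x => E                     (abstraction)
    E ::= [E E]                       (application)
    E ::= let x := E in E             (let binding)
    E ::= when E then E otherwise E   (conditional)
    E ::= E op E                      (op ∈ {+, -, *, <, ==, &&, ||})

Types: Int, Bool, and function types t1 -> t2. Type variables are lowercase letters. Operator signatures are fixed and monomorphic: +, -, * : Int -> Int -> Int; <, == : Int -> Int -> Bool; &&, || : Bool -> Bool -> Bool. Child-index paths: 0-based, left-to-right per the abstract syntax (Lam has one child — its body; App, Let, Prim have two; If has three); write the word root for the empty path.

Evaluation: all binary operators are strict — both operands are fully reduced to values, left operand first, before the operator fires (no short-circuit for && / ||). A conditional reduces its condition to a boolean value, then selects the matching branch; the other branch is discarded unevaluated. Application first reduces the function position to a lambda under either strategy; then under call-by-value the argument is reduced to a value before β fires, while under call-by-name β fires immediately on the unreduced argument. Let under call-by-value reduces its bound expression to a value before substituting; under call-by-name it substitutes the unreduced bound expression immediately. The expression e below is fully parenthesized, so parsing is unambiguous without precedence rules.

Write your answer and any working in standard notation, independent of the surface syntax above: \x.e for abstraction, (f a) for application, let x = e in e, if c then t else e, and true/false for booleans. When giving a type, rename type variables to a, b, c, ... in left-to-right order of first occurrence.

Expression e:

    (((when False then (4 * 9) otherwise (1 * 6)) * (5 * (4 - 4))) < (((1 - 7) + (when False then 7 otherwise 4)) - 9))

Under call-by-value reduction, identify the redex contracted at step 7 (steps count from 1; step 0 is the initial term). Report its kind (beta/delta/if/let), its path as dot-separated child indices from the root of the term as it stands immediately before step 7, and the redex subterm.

Derivation:
step 0: (((if false then (4 * 9) else (1 * 6)) * (5 * (4 - 4))) < (((1 - 7) + (if false then 7 else 4)) - 9))
step 1: [if@0.0] (((1 * 6) * (5 * (4 - 4))) < (((1 - 7) + (if false then 7 else 4)) - 9))
step 2: [delta@0.0] ((6 * (5 * (4 - 4))) < (((1 - 7) + (if false then 7 else 4)) - 9))
step 3: [delta@0.1.1] ((6 * (5 * 0)) < (((1 - 7) + (if false then 7 else 4)) - 9))
step 4: [delta@0.1] ((6 * 0) < (((1 - 7) + (if false then 7 else 4)) - 9))
step 5: [delta@0] (0 < (((1 - 7) + (if false then 7 else 4)) - 9))
step 6: [delta@1.0.0] (0 < ((-6 + (if false then 7 else 4)) - 9))
step 7: [if@1.0.1] (0 < ((-6 + 4) - 9))

Answer: if at 1.0.1 : (if false then 7 else 4)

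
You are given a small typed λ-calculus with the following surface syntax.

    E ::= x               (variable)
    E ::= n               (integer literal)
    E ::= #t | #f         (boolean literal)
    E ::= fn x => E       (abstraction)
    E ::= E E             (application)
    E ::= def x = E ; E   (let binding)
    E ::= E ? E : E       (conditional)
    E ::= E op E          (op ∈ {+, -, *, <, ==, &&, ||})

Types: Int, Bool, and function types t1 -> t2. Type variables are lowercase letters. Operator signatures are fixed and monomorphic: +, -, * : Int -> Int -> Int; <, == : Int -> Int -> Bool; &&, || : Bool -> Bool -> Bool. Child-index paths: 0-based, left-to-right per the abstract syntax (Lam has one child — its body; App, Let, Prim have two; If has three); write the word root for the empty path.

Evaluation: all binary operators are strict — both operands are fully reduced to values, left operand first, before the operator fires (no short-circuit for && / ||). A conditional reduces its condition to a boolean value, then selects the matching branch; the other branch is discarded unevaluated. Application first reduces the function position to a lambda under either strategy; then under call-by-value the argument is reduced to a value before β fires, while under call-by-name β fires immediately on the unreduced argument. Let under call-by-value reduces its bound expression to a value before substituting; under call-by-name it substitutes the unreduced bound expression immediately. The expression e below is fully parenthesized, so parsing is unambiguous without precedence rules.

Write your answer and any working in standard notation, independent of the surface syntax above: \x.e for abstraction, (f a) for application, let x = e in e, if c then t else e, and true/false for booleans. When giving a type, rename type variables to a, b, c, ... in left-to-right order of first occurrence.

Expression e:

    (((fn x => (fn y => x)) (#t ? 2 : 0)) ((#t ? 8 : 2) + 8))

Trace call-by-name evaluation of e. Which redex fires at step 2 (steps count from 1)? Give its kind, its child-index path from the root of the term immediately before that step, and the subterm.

Working:
step 0: (((\x.(\y.x)) (if true then 2 else 0)) ((if true then 8 else 2) + 8))
step 1: [beta@0] ((\y.(if true then 2 else 0)) ((if true then 8 else 2) + 8))
step 2: [beta@root] (if true then 2 else 0)

Answer: beta at root : ((\y.(if true then 2 else 0)) ((if true then 8 else 2) + 8))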